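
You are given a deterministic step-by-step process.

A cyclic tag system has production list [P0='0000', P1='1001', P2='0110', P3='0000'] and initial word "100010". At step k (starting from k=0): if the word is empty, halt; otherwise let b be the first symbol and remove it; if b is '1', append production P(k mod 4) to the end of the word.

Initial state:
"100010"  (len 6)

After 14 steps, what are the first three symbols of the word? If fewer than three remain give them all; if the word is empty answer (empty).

(empty)

gen 0: "100010"  (len 6)
gen 1: "000100000"  (len 9)
gen 2: "00100000"  (len 8)
gen 3: "0100000"  (len 7)
gen 4: "100000"  (len 6)
gen 5: "000000000"  (len 9)
gen 6: "00000000"  (len 8)
gen 7: "0000000"  (len 7)
gen 8: "000000"  (len 6)
gen 9: "00000"  (len 5)
gen 10: "0000"  (len 4)
gen 11: "000"  (len 3)
gen 12: "00"  (len 2)
gen 13: "0"  (len 1)
gen 14: (halted — word empty)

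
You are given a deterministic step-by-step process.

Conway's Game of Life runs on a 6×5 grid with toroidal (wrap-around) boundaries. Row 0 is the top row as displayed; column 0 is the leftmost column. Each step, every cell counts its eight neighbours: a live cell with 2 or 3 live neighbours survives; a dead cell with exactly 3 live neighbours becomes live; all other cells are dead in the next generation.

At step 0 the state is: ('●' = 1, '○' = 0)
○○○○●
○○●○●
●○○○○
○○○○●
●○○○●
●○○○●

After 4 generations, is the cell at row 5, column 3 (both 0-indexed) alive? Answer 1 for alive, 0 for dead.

1

step 0: ○○○○●
○○●○●
●○○○○
○○○○●
●○○○●
●○○○●
step 1: ○○○○●
●○○●●
●○○●●
○○○○●
○○○●○
○○○●○
step 2: ●○○○○
○○○○○
○○○○○
●○○○○
○○○●●
○○○●●
step 3: ○○○○●
○○○○○
○○○○○
○○○○●
●○○●○
●○○●○
step 4: ○○○○●
○○○○○
○○○○○
○○○○●
●○○●○
●○○●○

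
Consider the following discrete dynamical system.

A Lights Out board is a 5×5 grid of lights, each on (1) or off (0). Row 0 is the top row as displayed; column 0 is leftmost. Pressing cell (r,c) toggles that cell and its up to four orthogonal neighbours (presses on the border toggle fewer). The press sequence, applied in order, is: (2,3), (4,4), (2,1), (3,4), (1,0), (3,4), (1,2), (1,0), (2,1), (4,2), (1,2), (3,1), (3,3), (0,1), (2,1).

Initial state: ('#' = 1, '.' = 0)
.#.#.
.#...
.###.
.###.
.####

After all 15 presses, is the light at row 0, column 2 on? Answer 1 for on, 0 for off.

0) .#.#.
.#...
.###.
.###.
.####
1) .#.#.
.#.#.
.#..#
.##..
.####
2) .#.#.
.#.#.
.#..#
.##.#
.##..
3) .#.#.
...#.
#.#.#
..#.#
.##..
4) .#.#.
...#.
#.#..
..##.
.##.#
5) ##.#.
##.#.
..#..
..##.
.##.#
6) ##.#.
##.#.
..#.#
..#.#
.##..
7) ####.
#.#..
....#
..#.#
.##..
8) .###.
.##..
#...#
..#.#
.##..
9) .###.
..#..
.##.#
.##.#
.##..
10) .###.
..#..
.##.#
.#..#
...#.
11) .#.#.
.#.#.
.#..#
.#..#
...#.
12) .#.#.
.#.#.
....#
#.#.#
.#.#.
13) .#.#.
.#.#.
...##
#..#.
.#...
14) #.##.
...#.
...##
#..#.
.#...
15) #.##.
.#.#.
#####
##.#.
.#...

1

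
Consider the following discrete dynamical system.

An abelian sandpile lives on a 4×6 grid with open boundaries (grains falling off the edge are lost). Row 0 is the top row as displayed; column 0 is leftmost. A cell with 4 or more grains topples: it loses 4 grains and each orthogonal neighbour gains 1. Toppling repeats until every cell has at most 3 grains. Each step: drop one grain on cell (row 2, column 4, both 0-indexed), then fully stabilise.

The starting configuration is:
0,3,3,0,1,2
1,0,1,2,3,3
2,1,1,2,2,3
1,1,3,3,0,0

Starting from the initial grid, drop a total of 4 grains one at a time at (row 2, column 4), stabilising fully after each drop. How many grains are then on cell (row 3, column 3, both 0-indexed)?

gen 0: 0,3,3,0,1,2
1,0,1,2,3,3
2,1,1,2,2,3
1,1,3,3,0,0
gen 1: 0,3,3,0,1,2
1,0,1,2,3,3
2,1,1,2,3,3
1,1,3,3,0,0
gen 2: 0,3,3,0,2,3
1,0,1,3,1,1
2,1,1,3,2,1
1,1,3,3,1,1
gen 3: 0,3,3,0,2,3
1,0,1,3,1,1
2,1,1,3,3,1
1,1,3,3,1,1
gen 4: 0,3,3,1,2,3
1,0,2,0,3,1
2,1,3,2,1,2
1,2,0,1,3,1

1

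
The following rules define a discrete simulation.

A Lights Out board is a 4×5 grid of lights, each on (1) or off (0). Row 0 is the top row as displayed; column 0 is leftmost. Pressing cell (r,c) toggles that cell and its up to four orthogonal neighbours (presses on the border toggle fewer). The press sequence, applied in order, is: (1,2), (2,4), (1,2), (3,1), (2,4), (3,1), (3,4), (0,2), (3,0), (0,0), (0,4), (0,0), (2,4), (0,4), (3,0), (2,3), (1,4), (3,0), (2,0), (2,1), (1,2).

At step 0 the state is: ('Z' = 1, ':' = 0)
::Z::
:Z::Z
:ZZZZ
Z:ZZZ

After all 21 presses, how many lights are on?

0) ::Z::
:Z::Z
:ZZZZ
Z:ZZZ
1) :::::
::ZZZ
:Z:ZZ
Z:ZZZ
2) :::::
::ZZ:
:Z:::
Z:ZZ:
3) ::Z::
:Z:::
:ZZ::
Z:ZZ:
4) ::Z::
:Z:::
::Z::
:Z:Z:
5) ::Z::
:Z::Z
::ZZZ
:Z:ZZ
6) ::Z::
:Z::Z
:ZZZZ
Z:ZZZ
7) ::Z::
:Z::Z
:ZZZ:
Z:Z::
8) :Z:Z:
:ZZ:Z
:ZZZ:
Z:Z::
9) :Z:Z:
:ZZ:Z
ZZZZ:
:ZZ::
10) Z::Z:
ZZZ:Z
ZZZZ:
:ZZ::
11) Z:::Z
ZZZ::
ZZZZ:
:ZZ::
12) :Z::Z
:ZZ::
ZZZZ:
:ZZ::
13) :Z::Z
:ZZ:Z
ZZZ:Z
:ZZ:Z
14) :Z:Z:
:ZZ::
ZZZ:Z
:ZZ:Z
15) :Z:Z:
:ZZ::
:ZZ:Z
Z:Z:Z
16) :Z:Z:
:ZZZ:
:Z:Z:
Z:ZZZ
17) :Z:ZZ
:ZZ:Z
:Z:ZZ
Z:ZZZ
18) :Z:ZZ
:ZZ:Z
ZZ:ZZ
:ZZZZ
19) :Z:ZZ
ZZZ:Z
:::ZZ
ZZZZZ
20) :Z:ZZ
Z:Z:Z
ZZZZZ
Z:ZZZ
21) :ZZZZ
ZZ:ZZ
ZZ:ZZ
Z:ZZZ

16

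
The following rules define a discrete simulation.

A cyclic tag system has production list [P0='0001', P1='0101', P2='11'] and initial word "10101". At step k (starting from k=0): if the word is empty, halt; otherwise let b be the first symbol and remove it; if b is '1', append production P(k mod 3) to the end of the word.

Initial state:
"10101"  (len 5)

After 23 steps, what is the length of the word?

step 0: "10101"  (len 5)
step 1: "01010001"  (len 8)
step 2: "1010001"  (len 7)
step 3: "01000111"  (len 8)
step 4: "1000111"  (len 7)
step 5: "0001110101"  (len 10)
step 6: "001110101"  (len 9)
step 7: "01110101"  (len 8)
step 8: "1110101"  (len 7)
step 9: "11010111"  (len 8)
step 10: "10101110001"  (len 11)
step 11: "01011100010101"  (len 14)
step 12: "1011100010101"  (len 13)
step 13: "0111000101010001"  (len 16)
step 14: "111000101010001"  (len 15)
step 15: "1100010101000111"  (len 16)
step 16: "1000101010001110001"  (len 19)
step 17: "0001010100011100010101"  (len 22)
step 18: "001010100011100010101"  (len 21)
step 19: "01010100011100010101"  (len 20)
step 20: "1010100011100010101"  (len 19)
step 21: "01010001110001010111"  (len 20)
step 22: "1010001110001010111"  (len 19)
step 23: "0100011100010101110101"  (len 22)

22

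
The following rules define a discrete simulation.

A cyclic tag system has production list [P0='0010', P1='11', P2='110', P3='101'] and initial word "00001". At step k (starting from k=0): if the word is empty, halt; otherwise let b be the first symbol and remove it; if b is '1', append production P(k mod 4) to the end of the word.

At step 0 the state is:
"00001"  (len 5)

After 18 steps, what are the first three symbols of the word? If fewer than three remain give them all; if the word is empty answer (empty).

t=0: "00001"  (len 5)
t=1: "0001"  (len 4)
t=2: "001"  (len 3)
t=3: "01"  (len 2)
t=4: "1"  (len 1)
t=5: "0010"  (len 4)
t=6: "010"  (len 3)
t=7: "10"  (len 2)
t=8: "0101"  (len 4)
t=9: "101"  (len 3)
t=10: "0111"  (len 4)
t=11: "111"  (len 3)
t=12: "11101"  (len 5)
t=13: "11010010"  (len 8)
t=14: "101001011"  (len 9)
t=15: "01001011110"  (len 11)
t=16: "1001011110"  (len 10)
t=17: "0010111100010"  (len 13)
t=18: "010111100010"  (len 12)

010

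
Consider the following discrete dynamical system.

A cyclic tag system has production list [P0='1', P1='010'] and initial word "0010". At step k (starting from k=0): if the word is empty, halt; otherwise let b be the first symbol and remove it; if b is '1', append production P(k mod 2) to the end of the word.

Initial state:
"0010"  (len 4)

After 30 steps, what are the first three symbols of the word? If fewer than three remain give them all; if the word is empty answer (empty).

010

t=0: "0010"  (len 4)
t=1: "010"  (len 3)
t=2: "10"  (len 2)
t=3: "01"  (len 2)
t=4: "1"  (len 1)
t=5: "1"  (len 1)
t=6: "010"  (len 3)
t=7: "10"  (len 2)
t=8: "0010"  (len 4)
t=9: "010"  (len 3)
t=10: "10"  (len 2)
t=11: "01"  (len 2)
t=12: "1"  (len 1)
t=13: "1"  (len 1)
t=14: "010"  (len 3)
t=15: "10"  (len 2)
t=16: "0010"  (len 4)
t=17: "010"  (len 3)
t=18: "10"  (len 2)
t=19: "01"  (len 2)
t=20: "1"  (len 1)
t=21: "1"  (len 1)
t=22: "010"  (len 3)
t=23: "10"  (len 2)
t=24: "0010"  (len 4)
t=25: "010"  (len 3)
t=26: "10"  (len 2)
t=27: "01"  (len 2)
t=28: "1"  (len 1)
t=29: "1"  (len 1)
t=30: "010"  (len 3)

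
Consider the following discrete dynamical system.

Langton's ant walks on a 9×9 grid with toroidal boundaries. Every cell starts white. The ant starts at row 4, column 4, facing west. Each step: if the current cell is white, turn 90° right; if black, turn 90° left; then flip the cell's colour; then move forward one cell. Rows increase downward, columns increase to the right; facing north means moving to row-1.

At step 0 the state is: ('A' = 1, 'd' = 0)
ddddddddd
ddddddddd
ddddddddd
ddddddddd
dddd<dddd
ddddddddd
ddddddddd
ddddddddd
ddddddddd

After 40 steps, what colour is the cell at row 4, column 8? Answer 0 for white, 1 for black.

gen 0: ddddddddd
ddddddddd
ddddddddd
ddddddddd
dddd<dddd
ddddddddd
ddddddddd
ddddddddd
ddddddddd
gen 1: ddddddddd
ddddddddd
ddddddddd
dddd^dddd
ddddAdddd
ddddddddd
ddddddddd
ddddddddd
ddddddddd
gen 2: ddddddddd
ddddddddd
ddddddddd
ddddA>ddd
ddddAdddd
ddddddddd
ddddddddd
ddddddddd
ddddddddd
gen 3: ddddddddd
ddddddddd
ddddddddd
ddddAAddd
ddddAvddd
ddddddddd
ddddddddd
ddddddddd
ddddddddd
gen 4: ddddddddd
ddddddddd
ddddddddd
ddddAAddd
dddd<Addd
ddddddddd
ddddddddd
ddddddddd
ddddddddd
gen 5: ddddddddd
ddddddddd
ddddddddd
ddddAAddd
dddddAddd
ddddvdddd
ddddddddd
ddddddddd
ddddddddd
gen 6: ddddddddd
ddddddddd
ddddddddd
ddddAAddd
dddddAddd
ddd<Adddd
ddddddddd
ddddddddd
ddddddddd
gen 7: ddddddddd
ddddddddd
ddddddddd
ddddAAddd
ddd^dAddd
dddAAdddd
ddddddddd
ddddddddd
ddddddddd
gen 8: ddddddddd
ddddddddd
ddddddddd
ddddAAddd
dddA>Addd
dddAAdddd
ddddddddd
ddddddddd
ddddddddd
gen 9: ddddddddd
ddddddddd
ddddddddd
ddddAAddd
dddAAAddd
dddAvdddd
ddddddddd
ddddddddd
ddddddddd
gen 10: ddddddddd
ddddddddd
ddddddddd
ddddAAddd
dddAAAddd
dddAd>ddd
ddddddddd
ddddddddd
ddddddddd
gen 11: ddddddddd
ddddddddd
ddddddddd
ddddAAddd
dddAAAddd
dddAdAddd
dddddvddd
ddddddddd
ddddddddd
gen 12: ddddddddd
ddddddddd
ddddddddd
ddddAAddd
dddAAAddd
dddAdAddd
dddd<Addd
ddddddddd
ddddddddd
gen 13: ddddddddd
ddddddddd
ddddddddd
ddddAAddd
dddAAAddd
dddA^Addd
ddddAAddd
ddddddddd
ddddddddd
gen 14: ddddddddd
ddddddddd
ddddddddd
ddddAAddd
dddAAAddd
dddAA>ddd
ddddAAddd
ddddddddd
ddddddddd
gen 15: ddddddddd
ddddddddd
ddddddddd
ddddAAddd
dddAA^ddd
dddAAdddd
ddddAAddd
ddddddddd
ddddddddd
gen 16: ddddddddd
ddddddddd
ddddddddd
ddddAAddd
dddA<dddd
dddAAdddd
ddddAAddd
ddddddddd
ddddddddd
gen 17: ddddddddd
ddddddddd
ddddddddd
ddddAAddd
dddAddddd
dddAvdddd
ddddAAddd
ddddddddd
ddddddddd
gen 18: ddddddddd
ddddddddd
ddddddddd
ddddAAddd
dddAddddd
dddAd>ddd
ddddAAddd
ddddddddd
ddddddddd
gen 19: ddddddddd
ddddddddd
ddddddddd
ddddAAddd
dddAddddd
dddAdAddd
ddddAvddd
ddddddddd
ddddddddd
gen 20: ddddddddd
ddddddddd
ddddddddd
ddddAAddd
dddAddddd
dddAdAddd
ddddAd>dd
ddddddddd
ddddddddd
gen 21: ddddddddd
ddddddddd
ddddddddd
ddddAAddd
dddAddddd
dddAdAddd
ddddAdAdd
ddddddvdd
ddddddddd
gen 22: ddddddddd
ddddddddd
ddddddddd
ddddAAddd
dddAddddd
dddAdAddd
ddddAdAdd
ddddd<Add
ddddddddd
gen 23: ddddddddd
ddddddddd
ddddddddd
ddddAAddd
dddAddddd
dddAdAddd
ddddA^Add
dddddAAdd
ddddddddd
gen 24: ddddddddd
ddddddddd
ddddddddd
ddddAAddd
dddAddddd
dddAdAddd
ddddAA>dd
dddddAAdd
ddddddddd
gen 25: ddddddddd
ddddddddd
ddddddddd
ddddAAddd
dddAddddd
dddAdA^dd
ddddAAddd
dddddAAdd
ddddddddd
gen 26: ddddddddd
ddddddddd
ddddddddd
ddddAAddd
dddAddddd
dddAdAA>d
ddddAAddd
dddddAAdd
ddddddddd
gen 27: ddddddddd
ddddddddd
ddddddddd
ddddAAddd
dddAddddd
dddAdAAAd
ddddAAdvd
dddddAAdd
ddddddddd
gen 28: ddddddddd
ddddddddd
ddddddddd
ddddAAddd
dddAddddd
dddAdAAAd
ddddAA<Ad
dddddAAdd
ddddddddd
gen 29: ddddddddd
ddddddddd
ddddddddd
ddddAAddd
dddAddddd
dddAdA^Ad
ddddAAAAd
dddddAAdd
ddddddddd
gen 30: ddddddddd
ddddddddd
ddddddddd
ddddAAddd
dddAddddd
dddAd<dAd
ddddAAAAd
dddddAAdd
ddddddddd
gen 31: ddddddddd
ddddddddd
ddddddddd
ddddAAddd
dddAddddd
dddAdddAd
ddddAvAAd
dddddAAdd
ddddddddd
gen 32: ddddddddd
ddddddddd
ddddddddd
ddddAAddd
dddAddddd
dddAdddAd
ddddAd>Ad
dddddAAdd
ddddddddd
gen 33: ddddddddd
ddddddddd
ddddddddd
ddddAAddd
dddAddddd
dddAdd^Ad
ddddAddAd
dddddAAdd
ddddddddd
gen 34: ddddddddd
ddddddddd
ddddddddd
ddddAAddd
dddAddddd
dddAddA>d
ddddAddAd
dddddAAdd
ddddddddd
gen 35: ddddddddd
ddddddddd
ddddddddd
ddddAAddd
dddAddd^d
dddAddAdd
ddddAddAd
dddddAAdd
ddddddddd
gen 36: ddddddddd
ddddddddd
ddddddddd
ddddAAddd
dddAdddA>
dddAddAdd
ddddAddAd
dddddAAdd
ddddddddd
gen 37: ddddddddd
ddddddddd
ddddddddd
ddddAAddd
dddAdddAA
dddAddAdv
ddddAddAd
dddddAAdd
ddddddddd
gen 38: ddddddddd
ddddddddd
ddddddddd
ddddAAddd
dddAdddAA
dddAddA<A
ddddAddAd
dddddAAdd
ddddddddd
gen 39: ddddddddd
ddddddddd
ddddddddd
ddddAAddd
dddAddd^A
dddAddAAA
ddddAddAd
dddddAAdd
ddddddddd
gen 40: ddddddddd
ddddddddd
ddddddddd
ddddAAddd
dddAdd<dA
dddAddAAA
ddddAddAd
dddddAAdd
ddddddddd

1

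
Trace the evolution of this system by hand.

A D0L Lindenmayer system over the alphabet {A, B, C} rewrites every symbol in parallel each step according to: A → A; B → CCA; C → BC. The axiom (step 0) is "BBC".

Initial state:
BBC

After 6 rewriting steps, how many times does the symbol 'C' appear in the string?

127

0) BBC
1) CCACCABC
2) BCBCABCBCACCABC
3) CCABCCCABCACCABCCCABCABCBCACCABC
4) BCBCACCABCBCBCACCABCABCBCACCABCBCBCACCABCACCABCCCABCABCBCACCABC
5) CCABCCCABCABCBCACCABCCCABCCCABCABCBCACCABCACCABCCCABCABCBC…CABCABCBCACCABCABCBCACCABCBCBCACCABCACCABCCCABCABCBCACCABC  (len 128)
6) BCBCACCABCBCBCACCABCACCABCCCABCABCBCACCABCBCBCACCABCBCBCAC…CABCABCBCACCABCABCBCACCABCBCBCACCABCACCABCCCABCABCBCACCABC  (len 255)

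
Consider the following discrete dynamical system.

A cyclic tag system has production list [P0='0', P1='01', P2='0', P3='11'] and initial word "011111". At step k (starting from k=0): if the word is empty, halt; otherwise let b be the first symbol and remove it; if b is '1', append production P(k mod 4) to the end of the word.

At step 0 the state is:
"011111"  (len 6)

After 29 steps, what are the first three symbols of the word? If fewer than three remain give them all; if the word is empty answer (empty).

101

k=0  "011111"  (len 6)
k=1  "11111"  (len 5)
k=2  "111101"  (len 6)
k=3  "111010"  (len 6)
k=4  "1101011"  (len 7)
k=5  "1010110"  (len 7)
k=6  "01011001"  (len 8)
k=7  "1011001"  (len 7)
k=8  "01100111"  (len 8)
k=9  "1100111"  (len 7)
k=10  "10011101"  (len 8)
k=11  "00111010"  (len 8)
k=12  "0111010"  (len 7)
k=13  "111010"  (len 6)
k=14  "1101001"  (len 7)
k=15  "1010010"  (len 7)
k=16  "01001011"  (len 8)
k=17  "1001011"  (len 7)
k=18  "00101101"  (len 8)
k=19  "0101101"  (len 7)
k=20  "101101"  (len 6)
k=21  "011010"  (len 6)
k=22  "11010"  (len 5)
k=23  "10100"  (len 5)
k=24  "010011"  (len 6)
k=25  "10011"  (len 5)
k=26  "001101"  (len 6)
k=27  "01101"  (len 5)
k=28  "1101"  (len 4)
k=29  "1010"  (len 4)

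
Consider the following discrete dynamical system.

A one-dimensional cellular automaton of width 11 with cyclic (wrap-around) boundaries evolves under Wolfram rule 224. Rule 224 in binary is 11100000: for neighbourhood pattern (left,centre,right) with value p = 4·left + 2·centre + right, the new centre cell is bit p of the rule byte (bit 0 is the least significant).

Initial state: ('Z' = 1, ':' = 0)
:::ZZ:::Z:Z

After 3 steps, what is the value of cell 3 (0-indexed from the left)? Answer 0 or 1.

0

k=0  :::ZZ:::Z:Z
k=1  ::::Z::::Z:
k=2  :::::::::::
k=3  :::::::::::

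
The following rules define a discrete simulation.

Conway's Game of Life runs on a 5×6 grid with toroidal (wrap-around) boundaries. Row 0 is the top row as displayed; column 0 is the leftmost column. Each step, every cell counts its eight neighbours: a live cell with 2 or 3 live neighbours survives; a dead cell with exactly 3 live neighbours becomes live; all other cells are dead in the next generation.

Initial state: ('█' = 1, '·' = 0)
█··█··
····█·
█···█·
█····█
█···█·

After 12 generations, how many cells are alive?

0) █··█··
····█·
█···█·
█····█
█···█·
1) ···██·
···██·
█···█·
██··█·
██··█·
2) ··█···
······
██··█·
···██·
███·█·
3) ··██··
·█····
···███
····█·
·██·██
4) █··██·
······
···███
█·█···
·██·██
5) █████·
······
···███
█·█···
··█·█·
6) ·██·██
██····
···███
·██···
█···█·
7) ··███·
·█····
···███
███···
█···█·
8) ·█████
·····█
···███
███···
█···█·
9) ·███··
······
·█████
███···
····█·
10) ··██··
█·····
···███
█·····
█·····
11) ·█····
··█··█
█···██
█···█·
·█····
12) ███···
·█··██
██·██·
██··█·
██····

15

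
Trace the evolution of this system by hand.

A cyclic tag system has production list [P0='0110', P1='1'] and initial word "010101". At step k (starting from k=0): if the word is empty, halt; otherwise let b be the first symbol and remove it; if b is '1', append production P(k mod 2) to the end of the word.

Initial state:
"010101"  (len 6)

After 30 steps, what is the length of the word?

19

step 0: "010101"  (len 6)
step 1: "10101"  (len 5)
step 2: "01011"  (len 5)
step 3: "1011"  (len 4)
step 4: "0111"  (len 4)
step 5: "111"  (len 3)
step 6: "111"  (len 3)
step 7: "110110"  (len 6)
step 8: "101101"  (len 6)
step 9: "011010110"  (len 9)
step 10: "11010110"  (len 8)
step 11: "10101100110"  (len 11)
step 12: "01011001101"  (len 11)
step 13: "1011001101"  (len 10)
step 14: "0110011011"  (len 10)
step 15: "110011011"  (len 9)
step 16: "100110111"  (len 9)
step 17: "001101110110"  (len 12)
step 18: "01101110110"  (len 11)
step 19: "1101110110"  (len 10)
step 20: "1011101101"  (len 10)
step 21: "0111011010110"  (len 13)
step 22: "111011010110"  (len 12)
step 23: "110110101100110"  (len 15)
step 24: "101101011001101"  (len 15)
step 25: "011010110011010110"  (len 18)
step 26: "11010110011010110"  (len 17)
step 27: "10101100110101100110"  (len 20)
step 28: "01011001101011001101"  (len 20)
step 29: "1011001101011001101"  (len 19)
step 30: "0110011010110011011"  (len 19)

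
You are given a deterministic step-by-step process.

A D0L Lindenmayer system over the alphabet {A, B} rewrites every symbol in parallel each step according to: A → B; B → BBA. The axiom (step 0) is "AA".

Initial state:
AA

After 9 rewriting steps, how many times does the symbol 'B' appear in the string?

1970

[0] AA
[1] BB
[2] BBABBA
[3] BBABBABBBABBAB
[4] BBABBABBBABBABBBABBABBABBBABBABBBA
[5] BBABBABBBABBABBBABBABBABBBABBABBBABBABBABBBABBABBBABBABBBABBABBABBBABBABBBABBABBAB
[6] BBABBABBBABBABBBABBABBABBBABBABBBABBABBABBBABBABBBABBABBBA…BBABBABBBABBABBBABBABBABBBABBABBBABBABBABBBABBABBBABBABBBA  (len 198)
[7] BBABBABBBABBABBBABBABBABBBABBABBBABBABBABBBABBABBBABBABBBA…BBABBABBBABBABBBABBABBABBBABBABBBABBABBABBBABBABBBABBABBAB  (len 478)
[8] BBABBABBBABBABBBABBABBABBBABBABBBABBABBABBBABBABBBABBABBBA…BBABBABBBABBABBBABBABBABBBABBABBBABBABBABBBABBABBBABBABBBA  (len 1154)
[9] BBABBABBBABBABBBABBABBABBBABBABBBABBABBABBBABBABBBABBABBBA…BBABBABBBABBABBBABBABBABBBABBABBBABBABBABBBABBABBBABBABBAB  (len 2786)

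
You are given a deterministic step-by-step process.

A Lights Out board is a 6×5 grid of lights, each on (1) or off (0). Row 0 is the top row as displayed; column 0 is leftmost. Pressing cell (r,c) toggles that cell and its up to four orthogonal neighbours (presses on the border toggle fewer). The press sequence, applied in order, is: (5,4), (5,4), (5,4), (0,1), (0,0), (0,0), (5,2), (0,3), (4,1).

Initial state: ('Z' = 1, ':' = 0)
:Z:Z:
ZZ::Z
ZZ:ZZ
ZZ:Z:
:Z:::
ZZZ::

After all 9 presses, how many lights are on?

16

k=0  :Z:Z:
ZZ::Z
ZZ:ZZ
ZZ:Z:
:Z:::
ZZZ::
k=1  :Z:Z:
ZZ::Z
ZZ:ZZ
ZZ:Z:
:Z::Z
ZZZZZ
k=2  :Z:Z:
ZZ::Z
ZZ:ZZ
ZZ:Z:
:Z:::
ZZZ::
k=3  :Z:Z:
ZZ::Z
ZZ:ZZ
ZZ:Z:
:Z::Z
ZZZZZ
k=4  Z:ZZ:
Z:::Z
ZZ:ZZ
ZZ:Z:
:Z::Z
ZZZZZ
k=5  :ZZZ:
::::Z
ZZ:ZZ
ZZ:Z:
:Z::Z
ZZZZZ
k=6  Z:ZZ:
Z:::Z
ZZ:ZZ
ZZ:Z:
:Z::Z
ZZZZZ
k=7  Z:ZZ:
Z:::Z
ZZ:ZZ
ZZ:Z:
:ZZ:Z
Z:::Z
k=8  Z:::Z
Z::ZZ
ZZ:ZZ
ZZ:Z:
:ZZ:Z
Z:::Z
k=9  Z:::Z
Z::ZZ
ZZ:ZZ
Z::Z:
Z:::Z
ZZ::Z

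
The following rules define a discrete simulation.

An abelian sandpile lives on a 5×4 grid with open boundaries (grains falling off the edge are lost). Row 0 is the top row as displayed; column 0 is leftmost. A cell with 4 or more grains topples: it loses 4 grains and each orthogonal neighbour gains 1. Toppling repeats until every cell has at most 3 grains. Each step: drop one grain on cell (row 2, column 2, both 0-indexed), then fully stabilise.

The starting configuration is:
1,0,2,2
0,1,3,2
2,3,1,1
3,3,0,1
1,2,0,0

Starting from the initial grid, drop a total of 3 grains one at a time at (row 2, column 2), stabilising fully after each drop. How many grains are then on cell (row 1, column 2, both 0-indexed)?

0

step 0: 1,0,2,2
0,1,3,2
2,3,1,1
3,3,0,1
1,2,0,0
step 1: 1,0,2,2
0,1,3,2
2,3,2,1
3,3,0,1
1,2,0,0
step 2: 1,0,2,2
0,1,3,2
2,3,3,1
3,3,0,1
1,2,0,0
step 3: 1,0,3,2
1,3,0,3
0,2,2,2
1,1,2,1
2,3,0,0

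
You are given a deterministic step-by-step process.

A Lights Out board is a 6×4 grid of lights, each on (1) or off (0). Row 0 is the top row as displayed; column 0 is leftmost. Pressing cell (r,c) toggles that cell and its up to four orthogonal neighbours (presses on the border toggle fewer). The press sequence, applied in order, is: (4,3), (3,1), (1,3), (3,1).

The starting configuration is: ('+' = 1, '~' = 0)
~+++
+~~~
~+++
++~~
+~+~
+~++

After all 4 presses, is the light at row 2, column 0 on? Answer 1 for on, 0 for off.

0

0) ~+++
+~~~
~+++
++~~
+~+~
+~++
1) ~+++
+~~~
~+++
++~+
+~~+
+~+~
2) ~+++
+~~~
~~++
~~++
++~+
+~+~
3) ~++~
+~++
~~+~
~~++
++~+
+~+~
4) ~++~
+~++
~++~
++~+
+~~+
+~+~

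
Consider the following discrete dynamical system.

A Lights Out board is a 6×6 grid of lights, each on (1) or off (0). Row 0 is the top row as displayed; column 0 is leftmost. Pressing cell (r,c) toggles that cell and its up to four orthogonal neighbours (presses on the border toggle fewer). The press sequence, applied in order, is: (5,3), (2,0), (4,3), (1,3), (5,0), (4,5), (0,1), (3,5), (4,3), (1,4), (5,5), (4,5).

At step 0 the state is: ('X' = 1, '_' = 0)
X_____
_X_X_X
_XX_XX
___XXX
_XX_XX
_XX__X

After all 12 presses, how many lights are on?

20

0) X_____
_X_X_X
_XX_XX
___XXX
_XX_XX
_XX__X
1) X_____
_X_X_X
_XX_XX
___XXX
_XXXXX
_X_XXX
2) X_____
XX_X_X
X_X_XX
X__XXX
_XXXXX
_X_XXX
3) X_____
XX_X_X
X_X_XX
X___XX
_X___X
_X__XX
4) X__X__
XXX_XX
X_XXXX
X___XX
_X___X
_X__XX
5) X__X__
XXX_XX
X_XXXX
X___XX
XX___X
X___XX
6) X__X__
XXX_XX
X_XXXX
X___X_
XX__X_
X___X_
7) _XXX__
X_X_XX
X_XXXX
X___X_
XX__X_
X___X_
8) _XXX__
X_X_XX
X_XXX_
X____X
XX__XX
X___X_
9) _XXX__
X_X_XX
X_XXX_
X__X_X
XXXX_X
X__XX_
10) _XXXX_
X_XX__
X_XX__
X__X_X
XXXX_X
X__XX_
11) _XXXX_
X_XX__
X_XX__
X__X_X
XXXX__
X__X_X
12) _XXXX_
X_XX__
X_XX__
X__X__
XXXXXX
X__X__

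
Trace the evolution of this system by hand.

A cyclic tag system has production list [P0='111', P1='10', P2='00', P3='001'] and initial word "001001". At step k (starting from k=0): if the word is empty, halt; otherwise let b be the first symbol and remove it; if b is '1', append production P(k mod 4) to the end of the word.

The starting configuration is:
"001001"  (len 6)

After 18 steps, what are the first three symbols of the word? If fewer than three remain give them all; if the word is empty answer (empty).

0) "001001"  (len 6)
1) "01001"  (len 5)
2) "1001"  (len 4)
3) "00100"  (len 5)
4) "0100"  (len 4)
5) "100"  (len 3)
6) "0010"  (len 4)
7) "010"  (len 3)
8) "10"  (len 2)
9) "0111"  (len 4)
10) "111"  (len 3)
11) "1100"  (len 4)
12) "100001"  (len 6)
13) "00001111"  (len 8)
14) "0001111"  (len 7)
15) "001111"  (len 6)
16) "01111"  (len 5)
17) "1111"  (len 4)
18) "11110"  (len 5)

111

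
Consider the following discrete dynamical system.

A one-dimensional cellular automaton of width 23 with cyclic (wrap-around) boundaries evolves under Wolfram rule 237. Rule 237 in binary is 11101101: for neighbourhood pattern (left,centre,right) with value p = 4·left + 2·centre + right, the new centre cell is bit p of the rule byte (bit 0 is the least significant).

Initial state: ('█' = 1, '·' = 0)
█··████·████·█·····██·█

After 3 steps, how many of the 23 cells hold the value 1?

step 0: █··████·████·█·····██·█
step 1: █··███████████·███·████
step 2: █··████████████████████
step 3: █··████████████████████

21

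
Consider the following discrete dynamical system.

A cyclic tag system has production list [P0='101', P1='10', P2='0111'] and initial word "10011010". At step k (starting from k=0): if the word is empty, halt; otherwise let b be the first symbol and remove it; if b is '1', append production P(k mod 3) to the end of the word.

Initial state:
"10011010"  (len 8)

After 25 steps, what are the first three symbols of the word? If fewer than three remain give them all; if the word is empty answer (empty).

011

k=0  "10011010"  (len 8)
k=1  "0011010101"  (len 10)
k=2  "011010101"  (len 9)
k=3  "11010101"  (len 8)
k=4  "1010101101"  (len 10)
k=5  "01010110110"  (len 11)
k=6  "1010110110"  (len 10)
k=7  "010110110101"  (len 12)
k=8  "10110110101"  (len 11)
k=9  "01101101010111"  (len 14)
k=10  "1101101010111"  (len 13)
k=11  "10110101011110"  (len 14)
k=12  "01101010111100111"  (len 17)
k=13  "1101010111100111"  (len 16)
k=14  "10101011110011110"  (len 17)
k=15  "01010111100111100111"  (len 20)
k=16  "1010111100111100111"  (len 19)
k=17  "01011110011110011110"  (len 20)
k=18  "1011110011110011110"  (len 19)
k=19  "011110011110011110101"  (len 21)
k=20  "11110011110011110101"  (len 20)
k=21  "11100111100111101010111"  (len 23)
k=22  "1100111100111101010111101"  (len 25)
k=23  "10011110011110101011110110"  (len 26)
k=24  "00111100111101010111101100111"  (len 29)
k=25  "0111100111101010111101100111"  (len 28)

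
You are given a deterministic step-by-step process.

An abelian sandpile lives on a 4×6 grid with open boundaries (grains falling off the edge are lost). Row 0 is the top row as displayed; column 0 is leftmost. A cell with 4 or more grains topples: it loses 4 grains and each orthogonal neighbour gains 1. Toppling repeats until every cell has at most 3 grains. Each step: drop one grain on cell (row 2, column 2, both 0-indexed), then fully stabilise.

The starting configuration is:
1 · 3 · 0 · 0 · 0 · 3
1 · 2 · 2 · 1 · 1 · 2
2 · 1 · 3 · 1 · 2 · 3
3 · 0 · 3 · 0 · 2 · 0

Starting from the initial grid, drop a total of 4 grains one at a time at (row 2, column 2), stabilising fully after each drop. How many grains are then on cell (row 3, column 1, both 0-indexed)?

1

step 0: 1 · 3 · 0 · 0 · 0 · 3
1 · 2 · 2 · 1 · 1 · 2
2 · 1 · 3 · 1 · 2 · 3
3 · 0 · 3 · 0 · 2 · 0
step 1: 1 · 3 · 0 · 0 · 0 · 3
1 · 2 · 3 · 1 · 1 · 2
2 · 2 · 1 · 2 · 2 · 3
3 · 1 · 0 · 1 · 2 · 0
step 2: 1 · 3 · 0 · 0 · 0 · 3
1 · 2 · 3 · 1 · 1 · 2
2 · 2 · 2 · 2 · 2 · 3
3 · 1 · 0 · 1 · 2 · 0
step 3: 1 · 3 · 0 · 0 · 0 · 3
1 · 2 · 3 · 1 · 1 · 2
2 · 2 · 3 · 2 · 2 · 3
3 · 1 · 0 · 1 · 2 · 0
step 4: 1 · 3 · 1 · 0 · 0 · 3
1 · 3 · 0 · 2 · 1 · 2
2 · 3 · 1 · 3 · 2 · 3
3 · 1 · 1 · 1 · 2 · 0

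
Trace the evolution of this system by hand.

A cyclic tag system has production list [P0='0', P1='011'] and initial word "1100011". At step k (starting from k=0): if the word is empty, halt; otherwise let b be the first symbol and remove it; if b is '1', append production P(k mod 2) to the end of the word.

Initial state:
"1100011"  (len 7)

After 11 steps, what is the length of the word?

[0] "1100011"  (len 7)
[1] "1000110"  (len 7)
[2] "000110011"  (len 9)
[3] "00110011"  (len 8)
[4] "0110011"  (len 7)
[5] "110011"  (len 6)
[6] "10011011"  (len 8)
[7] "00110110"  (len 8)
[8] "0110110"  (len 7)
[9] "110110"  (len 6)
[10] "10110011"  (len 8)
[11] "01100110"  (len 8)

8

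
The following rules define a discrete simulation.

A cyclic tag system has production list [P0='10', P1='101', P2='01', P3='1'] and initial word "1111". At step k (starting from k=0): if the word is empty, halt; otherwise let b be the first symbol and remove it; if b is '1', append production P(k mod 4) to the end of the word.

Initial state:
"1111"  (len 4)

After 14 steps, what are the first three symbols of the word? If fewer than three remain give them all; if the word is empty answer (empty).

011

[0] "1111"  (len 4)
[1] "11110"  (len 5)
[2] "1110101"  (len 7)
[3] "11010101"  (len 8)
[4] "10101011"  (len 8)
[5] "010101110"  (len 9)
[6] "10101110"  (len 8)
[7] "010111001"  (len 9)
[8] "10111001"  (len 8)
[9] "011100110"  (len 9)
[10] "11100110"  (len 8)
[11] "110011001"  (len 9)
[12] "100110011"  (len 9)
[13] "0011001110"  (len 10)
[14] "011001110"  (len 9)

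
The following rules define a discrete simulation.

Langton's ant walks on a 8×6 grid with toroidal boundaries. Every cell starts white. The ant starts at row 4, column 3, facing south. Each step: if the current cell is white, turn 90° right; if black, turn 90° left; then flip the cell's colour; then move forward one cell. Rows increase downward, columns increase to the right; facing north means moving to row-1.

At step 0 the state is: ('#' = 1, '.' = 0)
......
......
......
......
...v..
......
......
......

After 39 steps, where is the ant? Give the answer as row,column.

step 0: ......
......
......
......
...v..
......
......
......
step 1: ......
......
......
......
..<#..
......
......
......
step 2: ......
......
......
..^...
..##..
......
......
......
step 3: ......
......
......
..#>..
..##..
......
......
......
step 4: ......
......
......
..##..
..#v..
......
......
......
step 5: ......
......
......
..##..
..#.>.
......
......
......
step 6: ......
......
......
..##..
..#.#.
....v.
......
......
step 7: ......
......
......
..##..
..#.#.
...<#.
......
......
step 8: ......
......
......
..##..
..#^#.
...##.
......
......
step 9: ......
......
......
..##..
..##>.
...##.
......
......
step 10: ......
......
......
..##^.
..##..
...##.
......
......
step 11: ......
......
......
..###>
..##..
...##.
......
......
step 12: ......
......
......
..####
..##.v
...##.
......
......
step 13: ......
......
......
..####
..##<#
...##.
......
......
step 14: ......
......
......
..##^#
..####
...##.
......
......
step 15: ......
......
......
..#<.#
..####
...##.
......
......
step 16: ......
......
......
..#..#
..#v##
...##.
......
......
step 17: ......
......
......
..#..#
..#.>#
...##.
......
......
step 18: ......
......
......
..#.^#
..#..#
...##.
......
......
step 19: ......
......
......
..#.#>
..#..#
...##.
......
......
step 20: ......
......
.....^
..#.#.
..#..#
...##.
......
......
step 21: ......
......
>....#
..#.#.
..#..#
...##.
......
......
step 22: ......
......
#....#
v.#.#.
..#..#
...##.
......
......
step 23: ......
......
#....#
#.#.#<
..#..#
...##.
......
......
step 24: ......
......
#....^
#.#.##
..#..#
...##.
......
......
step 25: ......
......
#...<.
#.#.##
..#..#
...##.
......
......
step 26: ......
....^.
#...#.
#.#.##
..#..#
...##.
......
......
step 27: ......
....#>
#...#.
#.#.##
..#..#
...##.
......
......
step 28: ......
....##
#...#v
#.#.##
..#..#
...##.
......
......
step 29: ......
....##
#...<#
#.#.##
..#..#
...##.
......
......
step 30: ......
....##
#....#
#.#.v#
..#..#
...##.
......
......
step 31: ......
....##
#....#
#.#..>
..#..#
...##.
......
......
step 32: ......
....##
#....^
#.#...
..#..#
...##.
......
......
step 33: ......
....##
#...<.
#.#...
..#..#
...##.
......
......
step 34: ......
....^#
#...#.
#.#...
..#..#
...##.
......
......
step 35: ......
...<.#
#...#.
#.#...
..#..#
...##.
......
......
step 36: ...^..
...#.#
#...#.
#.#...
..#..#
...##.
......
......
step 37: ...#>.
...#.#
#...#.
#.#...
..#..#
...##.
......
......
step 38: ...##.
...#v#
#...#.
#.#...
..#..#
...##.
......
......
step 39: ...##.
...<##
#...#.
#.#...
..#..#
...##.
......
......

1,3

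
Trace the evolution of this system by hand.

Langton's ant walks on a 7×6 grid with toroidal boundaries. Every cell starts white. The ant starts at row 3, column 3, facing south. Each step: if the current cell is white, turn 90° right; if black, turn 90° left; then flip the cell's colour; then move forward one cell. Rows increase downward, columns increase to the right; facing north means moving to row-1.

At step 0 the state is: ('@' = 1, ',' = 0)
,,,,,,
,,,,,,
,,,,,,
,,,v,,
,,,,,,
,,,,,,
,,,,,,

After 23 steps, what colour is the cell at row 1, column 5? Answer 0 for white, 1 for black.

1

k=0  ,,,,,,
,,,,,,
,,,,,,
,,,v,,
,,,,,,
,,,,,,
,,,,,,
k=1  ,,,,,,
,,,,,,
,,,,,,
,,<@,,
,,,,,,
,,,,,,
,,,,,,
k=2  ,,,,,,
,,,,,,
,,^,,,
,,@@,,
,,,,,,
,,,,,,
,,,,,,
k=3  ,,,,,,
,,,,,,
,,@>,,
,,@@,,
,,,,,,
,,,,,,
,,,,,,
k=4  ,,,,,,
,,,,,,
,,@@,,
,,@v,,
,,,,,,
,,,,,,
,,,,,,
k=5  ,,,,,,
,,,,,,
,,@@,,
,,@,>,
,,,,,,
,,,,,,
,,,,,,
k=6  ,,,,,,
,,,,,,
,,@@,,
,,@,@,
,,,,v,
,,,,,,
,,,,,,
k=7  ,,,,,,
,,,,,,
,,@@,,
,,@,@,
,,,<@,
,,,,,,
,,,,,,
k=8  ,,,,,,
,,,,,,
,,@@,,
,,@^@,
,,,@@,
,,,,,,
,,,,,,
k=9  ,,,,,,
,,,,,,
,,@@,,
,,@@>,
,,,@@,
,,,,,,
,,,,,,
k=10  ,,,,,,
,,,,,,
,,@@^,
,,@@,,
,,,@@,
,,,,,,
,,,,,,
k=11  ,,,,,,
,,,,,,
,,@@@>
,,@@,,
,,,@@,
,,,,,,
,,,,,,
k=12  ,,,,,,
,,,,,,
,,@@@@
,,@@,v
,,,@@,
,,,,,,
,,,,,,
k=13  ,,,,,,
,,,,,,
,,@@@@
,,@@<@
,,,@@,
,,,,,,
,,,,,,
k=14  ,,,,,,
,,,,,,
,,@@^@
,,@@@@
,,,@@,
,,,,,,
,,,,,,
k=15  ,,,,,,
,,,,,,
,,@<,@
,,@@@@
,,,@@,
,,,,,,
,,,,,,
k=16  ,,,,,,
,,,,,,
,,@,,@
,,@v@@
,,,@@,
,,,,,,
,,,,,,
k=17  ,,,,,,
,,,,,,
,,@,,@
,,@,>@
,,,@@,
,,,,,,
,,,,,,
k=18  ,,,,,,
,,,,,,
,,@,^@
,,@,,@
,,,@@,
,,,,,,
,,,,,,
k=19  ,,,,,,
,,,,,,
,,@,@>
,,@,,@
,,,@@,
,,,,,,
,,,,,,
k=20  ,,,,,,
,,,,,^
,,@,@,
,,@,,@
,,,@@,
,,,,,,
,,,,,,
k=21  ,,,,,,
>,,,,@
,,@,@,
,,@,,@
,,,@@,
,,,,,,
,,,,,,
k=22  ,,,,,,
@,,,,@
v,@,@,
,,@,,@
,,,@@,
,,,,,,
,,,,,,
k=23  ,,,,,,
@,,,,@
@,@,@<
,,@,,@
,,,@@,
,,,,,,
,,,,,,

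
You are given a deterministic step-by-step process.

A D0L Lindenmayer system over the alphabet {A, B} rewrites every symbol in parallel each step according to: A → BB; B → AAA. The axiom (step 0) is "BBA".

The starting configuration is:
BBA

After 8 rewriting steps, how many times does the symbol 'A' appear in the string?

gen 0: BBA
gen 1: AAAAAABB
gen 2: BBBBBBBBBBBBAAAAAA
gen 3: AAAAAAAAAAAAAAAAAAAAAAAAAAAAAAAAAAAABBBBBBBBBBBB
gen 4: BBBBBBBBBBBBBBBBBBBBBBBBBBBBBBBBBBBBBBBBBBBBBBBBBBBBBBBBBBBBBBBBBBBBBBBBAAAAAAAAAAAAAAAAAAAAAAAAAAAAAAAAAAAA
gen 5: AAAAAAAAAAAAAAAAAAAAAAAAAAAAAAAAAAAAAAAAAAAAAAAAAAAAAAAAAA…BBBBBBBBBBBBBBBBBBBBBBBBBBBBBBBBBBBBBBBBBBBBBBBBBBBBBBBBBB  (len 288)
gen 6: BBBBBBBBBBBBBBBBBBBBBBBBBBBBBBBBBBBBBBBBBBBBBBBBBBBBBBBBBB…AAAAAAAAAAAAAAAAAAAAAAAAAAAAAAAAAAAAAAAAAAAAAAAAAAAAAAAAAA  (len 648)
gen 7: AAAAAAAAAAAAAAAAAAAAAAAAAAAAAAAAAAAAAAAAAAAAAAAAAAAAAAAAAA…BBBBBBBBBBBBBBBBBBBBBBBBBBBBBBBBBBBBBBBBBBBBBBBBBBBBBBBBBB  (len 1728)
gen 8: BBBBBBBBBBBBBBBBBBBBBBBBBBBBBBBBBBBBBBBBBBBBBBBBBBBBBBBBBB…AAAAAAAAAAAAAAAAAAAAAAAAAAAAAAAAAAAAAAAAAAAAAAAAAAAAAAAAAA  (len 3888)

1296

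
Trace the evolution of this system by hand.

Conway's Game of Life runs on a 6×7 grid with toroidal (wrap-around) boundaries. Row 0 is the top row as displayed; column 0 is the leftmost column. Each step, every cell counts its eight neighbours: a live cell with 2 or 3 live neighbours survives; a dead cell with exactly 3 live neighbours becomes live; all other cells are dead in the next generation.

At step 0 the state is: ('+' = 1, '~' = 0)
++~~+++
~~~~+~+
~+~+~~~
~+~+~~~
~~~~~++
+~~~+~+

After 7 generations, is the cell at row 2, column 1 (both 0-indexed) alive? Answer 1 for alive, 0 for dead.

0

k=0  ++~~+++
~~~~+~+
~+~+~~~
~+~+~~~
~~~~~++
+~~~+~+
k=1  ~+~++~~
~++++~+
+~~++~~
+~~~+~~
~~~~+++
~+~~+~~
k=2  ~+~~~~~
~+~~~~~
+~~~~~+
+~~~~~~
+~~++~+
+~+~~~~
k=3  +++~~~~
~+~~~~~
++~~~~+
~+~~~+~
+~~+~~+
+~++~~+
k=4  ~~~+~~+
~~~~~~+
~++~~~+
~++~~+~
~~~+++~
~~~+~~~
k=5  ~~~~~~~
~~+~~++
~++~~++
++~~~++
~~~+~+~
~~++~+~
k=6  ~~+++++
+++~~++
~~+~+~~
~+~~~~~
++~+~+~
~~++~~~
k=7  ~~~~~~~
+~~~~~~
~~++~++
++~++~~
++~++~~
+~~~~~~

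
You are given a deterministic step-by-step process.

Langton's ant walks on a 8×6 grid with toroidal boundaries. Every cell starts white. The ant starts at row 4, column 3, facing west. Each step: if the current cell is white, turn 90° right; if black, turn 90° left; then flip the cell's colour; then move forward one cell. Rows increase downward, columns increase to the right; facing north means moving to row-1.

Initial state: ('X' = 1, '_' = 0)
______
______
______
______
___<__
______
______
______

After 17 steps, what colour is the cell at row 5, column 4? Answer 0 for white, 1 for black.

t=0: ______
______
______
______
___<__
______
______
______
t=1: ______
______
______
___^__
___X__
______
______
______
t=2: ______
______
______
___X>_
___X__
______
______
______
t=3: ______
______
______
___XX_
___Xv_
______
______
______
t=4: ______
______
______
___XX_
___<X_
______
______
______
t=5: ______
______
______
___XX_
____X_
___v__
______
______
t=6: ______
______
______
___XX_
____X_
__<X__
______
______
t=7: ______
______
______
___XX_
__^_X_
__XX__
______
______
t=8: ______
______
______
___XX_
__X>X_
__XX__
______
______
t=9: ______
______
______
___XX_
__XXX_
__Xv__
______
______
t=10: ______
______
______
___XX_
__XXX_
__X_>_
______
______
t=11: ______
______
______
___XX_
__XXX_
__X_X_
____v_
______
t=12: ______
______
______
___XX_
__XXX_
__X_X_
___<X_
______
t=13: ______
______
______
___XX_
__XXX_
__X^X_
___XX_
______
t=14: ______
______
______
___XX_
__XXX_
__XX>_
___XX_
______
t=15: ______
______
______
___XX_
__XX^_
__XX__
___XX_
______
t=16: ______
______
______
___XX_
__X<__
__XX__
___XX_
______
t=17: ______
______
______
___XX_
__X___
__Xv__
___XX_
______

0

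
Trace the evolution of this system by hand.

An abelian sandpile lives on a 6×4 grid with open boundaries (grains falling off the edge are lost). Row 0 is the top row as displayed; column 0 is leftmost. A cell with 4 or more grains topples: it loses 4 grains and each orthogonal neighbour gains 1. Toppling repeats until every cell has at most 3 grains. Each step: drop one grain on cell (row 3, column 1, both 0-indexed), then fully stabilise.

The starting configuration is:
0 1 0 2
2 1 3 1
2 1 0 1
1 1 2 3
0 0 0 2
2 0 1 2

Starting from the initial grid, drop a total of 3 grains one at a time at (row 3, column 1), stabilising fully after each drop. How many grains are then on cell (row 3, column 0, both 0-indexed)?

0) 0 1 0 2
2 1 3 1
2 1 0 1
1 1 2 3
0 0 0 2
2 0 1 2
1) 0 1 0 2
2 1 3 1
2 1 0 1
1 2 2 3
0 0 0 2
2 0 1 2
2) 0 1 0 2
2 1 3 1
2 1 0 1
1 3 2 3
0 0 0 2
2 0 1 2
3) 0 1 0 2
2 1 3 1
2 2 0 1
2 0 3 3
0 1 0 2
2 0 1 2

2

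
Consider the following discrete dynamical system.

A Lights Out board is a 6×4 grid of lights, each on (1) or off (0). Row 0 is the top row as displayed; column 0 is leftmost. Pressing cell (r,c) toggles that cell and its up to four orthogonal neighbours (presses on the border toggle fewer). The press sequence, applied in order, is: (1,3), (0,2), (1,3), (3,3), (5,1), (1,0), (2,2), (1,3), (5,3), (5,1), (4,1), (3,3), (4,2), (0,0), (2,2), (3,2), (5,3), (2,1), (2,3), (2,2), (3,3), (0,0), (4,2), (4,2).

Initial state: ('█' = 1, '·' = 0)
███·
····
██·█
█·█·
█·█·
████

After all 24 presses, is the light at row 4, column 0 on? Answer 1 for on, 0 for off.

k=0  ███·
····
██·█
█·█·
█·█·
████
k=1  ████
··██
██··
█·█·
█·█·
████
k=2  █···
···█
██··
█·█·
█·█·
████
k=3  █··█
··█·
██·█
█·█·
█·█·
████
k=4  █··█
··█·
██··
█··█
█·██
████
k=5  █··█
··█·
██··
█··█
████
···█
k=6  ···█
███·
·█··
█··█
████
···█
k=7  ···█
██··
··██
█·██
████
···█
k=8  ····
████
··█·
█·██
████
···█
k=9  ····
████
··█·
█·██
███·
··█·
k=10  ····
████
··█·
█·██
█·█·
██··
k=11  ····
████
··█·
████
·█··
█···
k=12  ····
████
··██
██··
·█·█
█···
k=13  ····
████
··██
███·
··█·
█·█·
k=14  ██··
·███
··██
███·
··█·
█·█·
k=15  ██··
·█·█
·█··
██··
··█·
█·█·
k=16  ██··
·█·█
·██·
█·██
····
█·█·
k=17  ██··
·█·█
·██·
█·██
···█
█··█
k=18  ██··
···█
█···
████
···█
█··█
k=19  ██··
····
█·██
███·
···█
█··█
k=20  ██··
··█·
██··
██··
···█
█··█
k=21  ██··
··█·
██·█
████
····
█··█
k=22  ····
█·█·
██·█
████
····
█··█
k=23  ····
█·█·
██·█
██·█
·███
█·██
k=24  ····
█·█·
██·█
████
····
█··█

0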